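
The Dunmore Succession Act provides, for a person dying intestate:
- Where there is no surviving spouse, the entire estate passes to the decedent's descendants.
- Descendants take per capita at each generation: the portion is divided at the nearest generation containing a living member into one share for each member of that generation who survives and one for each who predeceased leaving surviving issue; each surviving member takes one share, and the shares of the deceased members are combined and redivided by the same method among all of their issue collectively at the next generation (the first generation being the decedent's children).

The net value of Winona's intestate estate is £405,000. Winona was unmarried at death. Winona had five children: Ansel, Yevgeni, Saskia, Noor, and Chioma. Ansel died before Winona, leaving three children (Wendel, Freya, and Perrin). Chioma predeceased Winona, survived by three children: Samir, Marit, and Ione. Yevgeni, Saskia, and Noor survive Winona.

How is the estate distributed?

Wendel: £27,000; Freya: £27,000; Perrin: £27,000; Yevgeni: £81,000; Saskia: £81,000; Noor: £81,000; Samir: £27,000; Marit: £27,000; Ione: £27,000

The entire £405,000 passes to the descendants.
That amount (£405,000) is divided at the children's generation into 5 shares of £81,000. Yevgeni, Saskia, and Noor each take £81,000. The 2 shares of the deceased (Ansel and Chioma) are combined into a pool of £162,000.
That pool (£162,000) is divided at the grandchildren's generation equally among Wendel, Freya, Perrin, Samir, Marit, and Ione: £27,000 each.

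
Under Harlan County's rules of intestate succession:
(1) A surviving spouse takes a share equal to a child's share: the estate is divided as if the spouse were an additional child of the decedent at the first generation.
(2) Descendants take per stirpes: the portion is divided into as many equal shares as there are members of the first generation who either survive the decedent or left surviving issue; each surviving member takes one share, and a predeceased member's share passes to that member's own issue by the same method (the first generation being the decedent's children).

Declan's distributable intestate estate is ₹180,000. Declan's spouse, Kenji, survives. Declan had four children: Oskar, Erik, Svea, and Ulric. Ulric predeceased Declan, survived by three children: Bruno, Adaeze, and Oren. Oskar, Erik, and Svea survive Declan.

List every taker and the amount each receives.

Kenji: ₹36,000; Oskar: ₹36,000; Erik: ₹36,000; Svea: ₹36,000; Bruno: ₹12,000; Adaeze: ₹12,000; Oren: ₹12,000

The spouse counts as an additional share at the children's level, so there are 5 primary shares of ₹36,000. Kenji takes one such share (₹36,000).
The children's combined portion (₹144,000) is divided into 4 shares of ₹36,000: Oskar, Erik, and Svea each take ₹36,000; Ulric's ₹36,000 share passes to Ulric's issue.
Ulric's share (₹36,000) is divided into 3 shares of ₹12,000: Bruno, Adaeze, and Oren each take ₹12,000.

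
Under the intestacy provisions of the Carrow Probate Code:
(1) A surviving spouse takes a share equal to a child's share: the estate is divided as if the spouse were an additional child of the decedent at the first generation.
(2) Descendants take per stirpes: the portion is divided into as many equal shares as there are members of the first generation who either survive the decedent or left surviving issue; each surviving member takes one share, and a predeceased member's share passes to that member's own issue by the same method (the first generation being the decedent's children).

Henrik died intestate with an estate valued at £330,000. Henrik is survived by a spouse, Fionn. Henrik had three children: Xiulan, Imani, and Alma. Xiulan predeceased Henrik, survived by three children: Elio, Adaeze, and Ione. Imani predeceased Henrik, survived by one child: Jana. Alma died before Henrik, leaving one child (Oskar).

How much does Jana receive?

The spouse counts as an additional share at the children's level, so there are 4 primary shares of £82,500. Fionn takes one such share (£82,500).
The children's combined portion (£247,500) is divided into 3 shares of £82,500: Xiulan's £82,500 share passes to Xiulan's issue; Imani's £82,500 share passes to Imani's issue; Alma's £82,500 share passes to Alma's issue.
Xiulan's share (£82,500) is divided into 3 shares of £27,500: Elio, Adaeze, and Ione each take £27,500.
Imani's share (£82,500) passes entirely to Jana.
Alma's share (£82,500) passes entirely to Oskar.

Jana receives £82,500.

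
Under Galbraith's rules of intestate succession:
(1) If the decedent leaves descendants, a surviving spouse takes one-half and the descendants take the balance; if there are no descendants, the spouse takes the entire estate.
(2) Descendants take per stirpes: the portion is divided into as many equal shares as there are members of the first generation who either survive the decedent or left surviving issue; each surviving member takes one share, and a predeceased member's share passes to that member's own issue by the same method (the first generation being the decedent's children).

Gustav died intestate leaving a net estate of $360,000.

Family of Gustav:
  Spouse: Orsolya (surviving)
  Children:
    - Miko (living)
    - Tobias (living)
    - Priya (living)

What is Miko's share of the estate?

Orsolya takes one-half of $360,000 = $180,000. The remaining $180,000 passes to the descendants.
The descendants' portion ($180,000) is divided into 3 shares of $60,000: Miko, Tobias, and Priya each take $60,000.

Miko receives $60,000.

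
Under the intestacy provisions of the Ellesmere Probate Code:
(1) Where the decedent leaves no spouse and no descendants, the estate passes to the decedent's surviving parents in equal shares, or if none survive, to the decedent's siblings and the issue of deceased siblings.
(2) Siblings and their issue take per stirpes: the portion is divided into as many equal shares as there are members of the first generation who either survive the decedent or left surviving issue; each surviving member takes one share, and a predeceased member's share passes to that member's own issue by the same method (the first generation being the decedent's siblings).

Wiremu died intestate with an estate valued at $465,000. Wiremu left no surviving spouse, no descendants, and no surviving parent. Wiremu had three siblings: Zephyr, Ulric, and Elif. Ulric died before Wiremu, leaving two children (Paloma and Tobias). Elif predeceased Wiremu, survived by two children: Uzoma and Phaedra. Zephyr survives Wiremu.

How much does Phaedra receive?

The entire $465,000 passes to the siblings and their issue.
That amount ($465,000) is divided into 3 shares of $155,000: Zephyr takes $155,000; Ulric's $155,000 share passes to Ulric's issue; Elif's $155,000 share passes to Elif's issue.
Ulric's share ($155,000) is divided into 2 shares of $77,500: Paloma and Tobias each take $77,500.
Elif's share ($155,000) is divided into 2 shares of $77,500: Uzoma and Phaedra each take $77,500.

Phaedra receives $77,500.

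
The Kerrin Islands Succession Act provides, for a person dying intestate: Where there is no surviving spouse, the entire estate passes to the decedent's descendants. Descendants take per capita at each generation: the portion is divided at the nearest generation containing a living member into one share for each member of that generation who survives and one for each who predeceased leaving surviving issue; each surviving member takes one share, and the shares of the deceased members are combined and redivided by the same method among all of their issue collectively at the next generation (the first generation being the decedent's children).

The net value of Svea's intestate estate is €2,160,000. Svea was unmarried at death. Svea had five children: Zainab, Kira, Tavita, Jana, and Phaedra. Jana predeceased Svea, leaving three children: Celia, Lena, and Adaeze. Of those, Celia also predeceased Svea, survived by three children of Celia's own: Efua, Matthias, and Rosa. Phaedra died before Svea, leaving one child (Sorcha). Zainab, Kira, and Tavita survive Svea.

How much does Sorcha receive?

Sorcha receives €216,000.

The entire €2,160,000 passes to the descendants.
That amount (€2,160,000) is divided at the children's generation into 5 shares of €432,000. Zainab, Kira, and Tavita each take €432,000. The 2 shares of the deceased (Jana and Phaedra) are combined into a pool of €864,000.
That pool (€864,000) is divided at the grandchildren's generation into 4 shares of €216,000. Lena, Adaeze, and Sorcha each take €216,000. The remaining share for the deceased Celia (€216,000) is carried to the next generation.
That pool (€216,000) is divided at the great-grandchildren's generation equally among Efua, Matthias, and Rosa: €72,000 each.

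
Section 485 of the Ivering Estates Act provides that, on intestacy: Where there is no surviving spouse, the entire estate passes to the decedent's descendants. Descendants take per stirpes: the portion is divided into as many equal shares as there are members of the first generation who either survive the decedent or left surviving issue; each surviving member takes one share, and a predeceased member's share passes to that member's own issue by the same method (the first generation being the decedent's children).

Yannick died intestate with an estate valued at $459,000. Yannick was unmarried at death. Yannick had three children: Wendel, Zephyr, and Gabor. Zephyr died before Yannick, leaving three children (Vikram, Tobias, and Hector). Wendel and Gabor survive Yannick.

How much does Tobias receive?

Tobias receives $51,000.

The entire $459,000 passes to the descendants.
That amount ($459,000) is divided into 3 shares of $153,000: Wendel and Gabor each take $153,000; Zephyr's $153,000 share passes to Zephyr's issue.
Zephyr's share ($153,000) is divided into 3 shares of $51,000: Vikram, Tobias, and Hector each take $51,000.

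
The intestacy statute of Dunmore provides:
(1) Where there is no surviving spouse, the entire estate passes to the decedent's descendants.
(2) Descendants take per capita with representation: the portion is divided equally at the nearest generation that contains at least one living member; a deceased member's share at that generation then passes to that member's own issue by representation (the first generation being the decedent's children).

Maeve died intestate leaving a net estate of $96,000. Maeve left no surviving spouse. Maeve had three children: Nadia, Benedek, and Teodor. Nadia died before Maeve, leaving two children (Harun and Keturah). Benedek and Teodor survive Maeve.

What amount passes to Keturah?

Keturah receives $16,000.

The entire $96,000 passes to the descendants.
That amount ($96,000) is divided into 3 shares of $32,000: Benedek and Teodor each take $32,000; Nadia's $32,000 share passes to Nadia's issue.
Nadia's share ($32,000) is divided into 2 shares of $16,000: Harun and Keturah each take $16,000.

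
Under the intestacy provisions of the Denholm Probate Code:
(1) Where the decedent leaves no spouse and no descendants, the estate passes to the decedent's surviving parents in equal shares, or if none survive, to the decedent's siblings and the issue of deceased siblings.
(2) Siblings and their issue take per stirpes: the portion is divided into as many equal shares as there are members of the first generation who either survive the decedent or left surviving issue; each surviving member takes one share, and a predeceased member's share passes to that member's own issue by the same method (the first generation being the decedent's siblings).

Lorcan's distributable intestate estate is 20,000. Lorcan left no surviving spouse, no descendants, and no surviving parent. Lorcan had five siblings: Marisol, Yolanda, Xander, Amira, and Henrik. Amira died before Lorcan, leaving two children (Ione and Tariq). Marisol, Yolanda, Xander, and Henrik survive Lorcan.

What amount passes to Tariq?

Tariq receives 2,000.

The entire 20,000 passes to the siblings and their issue.
That amount (20,000) is divided into 5 shares of 4,000: Marisol, Yolanda, Xander, and Henrik each take 4,000; Amira's 4,000 share passes to Amira's issue.
Amira's share (4,000) is divided into 2 shares of 2,000: Ione and Tariq each take 2,000.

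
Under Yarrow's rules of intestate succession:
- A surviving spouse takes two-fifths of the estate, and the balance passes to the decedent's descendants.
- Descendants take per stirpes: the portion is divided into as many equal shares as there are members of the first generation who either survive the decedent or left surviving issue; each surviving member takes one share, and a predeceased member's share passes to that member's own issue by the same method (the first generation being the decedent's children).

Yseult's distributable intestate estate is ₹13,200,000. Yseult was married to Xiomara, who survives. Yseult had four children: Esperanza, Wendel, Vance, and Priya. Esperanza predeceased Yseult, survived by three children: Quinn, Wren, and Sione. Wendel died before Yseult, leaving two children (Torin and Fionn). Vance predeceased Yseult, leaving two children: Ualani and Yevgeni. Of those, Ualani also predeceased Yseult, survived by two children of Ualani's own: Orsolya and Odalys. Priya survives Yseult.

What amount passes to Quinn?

Xiomara takes two-fifths of ₹13,200,000 = ₹5,280,000. The remaining ₹7,920,000 passes to the descendants.
The descendants' portion (₹7,920,000) is divided into 4 shares of ₹1,980,000: Priya takes ₹1,980,000; Esperanza's ₹1,980,000 share passes to Esperanza's issue; Wendel's ₹1,980,000 share passes to Wendel's issue; Vance's ₹1,980,000 share passes to Vance's issue.
Esperanza's share (₹1,980,000) is divided into 3 shares of ₹660,000: Quinn, Wren, and Sione each take ₹660,000.
Wendel's share (₹1,980,000) is divided into 2 shares of ₹990,000: Torin and Fionn each take ₹990,000.
Vance's share (₹1,980,000) is divided into 2 shares of ₹990,000: Yevgeni takes ₹990,000; Ualani's ₹990,000 share passes to Ualani's issue.
Ualani's share (₹990,000) is divided into 2 shares of ₹495,000: Orsolya and Odalys each take ₹495,000.

Quinn receives ₹660,000.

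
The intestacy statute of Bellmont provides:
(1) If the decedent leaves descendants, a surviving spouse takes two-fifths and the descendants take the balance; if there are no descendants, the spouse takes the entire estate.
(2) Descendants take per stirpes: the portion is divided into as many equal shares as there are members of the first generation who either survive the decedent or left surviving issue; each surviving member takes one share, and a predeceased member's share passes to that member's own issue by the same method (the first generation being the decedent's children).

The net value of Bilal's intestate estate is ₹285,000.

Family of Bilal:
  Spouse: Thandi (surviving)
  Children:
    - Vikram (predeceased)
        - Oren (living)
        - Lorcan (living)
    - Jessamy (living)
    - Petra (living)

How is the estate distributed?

Thandi: ₹114,000; Oren: ₹28,500; Lorcan: ₹28,500; Jessamy: ₹57,000; Petra: ₹57,000

Thandi takes two-fifths of ₹285,000 = ₹114,000. The remaining ₹171,000 passes to the descendants.
The descendants' portion (₹171,000) is divided into 3 shares of ₹57,000: Jessamy and Petra each take ₹57,000; Vikram's ₹57,000 share passes to Vikram's issue.
Vikram's share (₹57,000) is divided into 2 shares of ₹28,500: Oren and Lorcan each take ₹28,500.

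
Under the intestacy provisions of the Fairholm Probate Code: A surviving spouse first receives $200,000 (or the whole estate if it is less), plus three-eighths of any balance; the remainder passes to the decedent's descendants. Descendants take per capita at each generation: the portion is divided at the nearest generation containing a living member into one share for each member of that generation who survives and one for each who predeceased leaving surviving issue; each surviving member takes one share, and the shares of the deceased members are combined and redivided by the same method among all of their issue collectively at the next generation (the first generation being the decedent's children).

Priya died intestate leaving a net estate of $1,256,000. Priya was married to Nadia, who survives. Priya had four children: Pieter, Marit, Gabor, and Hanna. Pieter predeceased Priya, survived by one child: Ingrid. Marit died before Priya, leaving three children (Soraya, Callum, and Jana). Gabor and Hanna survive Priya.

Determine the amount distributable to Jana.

Jana receives $82,500.

Nadia first takes $200,000, leaving a balance of $1,056,000. Nadia then takes three-eighths of the balance ($396,000), for a total of $596,000. The remaining $660,000 passes to the descendants.
The descendants' portion ($660,000) is divided at the children's generation into 4 shares of $165,000. Gabor and Hanna each take $165,000. The 2 shares of the deceased (Pieter and Marit) are combined into a pool of $330,000.
That pool ($330,000) is divided at the grandchildren's generation equally among Ingrid, Soraya, Callum, and Jana: $82,500 each.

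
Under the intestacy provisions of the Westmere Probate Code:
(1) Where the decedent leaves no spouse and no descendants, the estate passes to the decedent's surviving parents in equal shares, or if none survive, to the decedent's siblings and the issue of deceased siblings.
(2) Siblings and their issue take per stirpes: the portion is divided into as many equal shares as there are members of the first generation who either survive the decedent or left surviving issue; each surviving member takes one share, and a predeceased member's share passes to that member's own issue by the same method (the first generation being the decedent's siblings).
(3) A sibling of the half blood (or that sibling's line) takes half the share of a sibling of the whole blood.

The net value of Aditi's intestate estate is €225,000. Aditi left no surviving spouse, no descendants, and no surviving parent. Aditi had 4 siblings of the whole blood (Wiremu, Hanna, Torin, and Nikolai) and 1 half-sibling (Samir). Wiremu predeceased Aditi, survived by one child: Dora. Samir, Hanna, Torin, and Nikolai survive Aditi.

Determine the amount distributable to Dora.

Dora receives €50,000.

The entire €225,000 passes to the siblings and their issue.
Counting each half-blood sibling's line as half a unit, there are 9/2 units in €225,000, so one unit is €50,000. Whole-blood lines (Wiremu, Hanna, Torin, and Nikolai) take €50,000 each; half-blood lines (Samir) take €25,000 each.
Wiremu's share (€50,000) passes entirely to Dora.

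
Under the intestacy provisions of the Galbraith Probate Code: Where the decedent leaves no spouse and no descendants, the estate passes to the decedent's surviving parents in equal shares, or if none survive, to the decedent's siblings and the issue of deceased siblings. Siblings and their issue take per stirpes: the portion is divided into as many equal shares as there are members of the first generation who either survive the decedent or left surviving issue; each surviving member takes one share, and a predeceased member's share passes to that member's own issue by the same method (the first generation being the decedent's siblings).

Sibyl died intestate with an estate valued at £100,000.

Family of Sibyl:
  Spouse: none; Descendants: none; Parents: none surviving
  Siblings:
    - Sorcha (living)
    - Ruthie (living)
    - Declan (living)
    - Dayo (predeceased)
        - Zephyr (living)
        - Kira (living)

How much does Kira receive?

Kira receives £12,500.

The entire £100,000 passes to the siblings and their issue.
That amount (£100,000) is divided into 4 shares of £25,000: Sorcha, Ruthie, and Declan each take £25,000; Dayo's £25,000 share passes to Dayo's issue.
Dayo's share (£25,000) is divided into 2 shares of £12,500: Zephyr and Kira each take £12,500.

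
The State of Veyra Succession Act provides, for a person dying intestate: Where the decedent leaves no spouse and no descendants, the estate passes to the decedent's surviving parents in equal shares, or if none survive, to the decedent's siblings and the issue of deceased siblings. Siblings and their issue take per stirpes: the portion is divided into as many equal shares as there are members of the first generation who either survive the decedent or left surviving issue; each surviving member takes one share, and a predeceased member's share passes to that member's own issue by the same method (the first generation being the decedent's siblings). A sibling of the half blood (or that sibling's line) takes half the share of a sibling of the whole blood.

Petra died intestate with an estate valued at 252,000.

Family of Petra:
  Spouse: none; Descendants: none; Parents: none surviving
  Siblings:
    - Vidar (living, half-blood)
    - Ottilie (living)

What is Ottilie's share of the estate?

Ottilie receives 168,000.

The entire 252,000 passes to the siblings and their issue.
Counting each half-blood sibling's line as half a unit, there are 3/2 units in 252,000, so one unit is 168,000. Whole-blood lines (Ottilie) take 168,000 each; half-blood lines (Vidar) take 84,000 each.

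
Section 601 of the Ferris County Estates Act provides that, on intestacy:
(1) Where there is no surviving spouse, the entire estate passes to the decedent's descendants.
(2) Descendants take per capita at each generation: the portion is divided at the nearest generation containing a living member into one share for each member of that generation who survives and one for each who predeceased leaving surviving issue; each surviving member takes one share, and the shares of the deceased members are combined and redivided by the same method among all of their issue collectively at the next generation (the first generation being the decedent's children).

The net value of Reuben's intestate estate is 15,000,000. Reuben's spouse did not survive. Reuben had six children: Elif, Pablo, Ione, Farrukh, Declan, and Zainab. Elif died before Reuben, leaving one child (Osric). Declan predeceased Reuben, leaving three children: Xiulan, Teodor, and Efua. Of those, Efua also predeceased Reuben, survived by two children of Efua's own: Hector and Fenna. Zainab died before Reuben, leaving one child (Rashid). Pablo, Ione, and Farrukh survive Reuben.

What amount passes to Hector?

Hector receives 750,000.

The entire 15,000,000 passes to the descendants.
That amount (15,000,000) is divided at the children's generation into 6 shares of 2,500,000. Pablo, Ione, and Farrukh each take 2,500,000. The 3 shares of the deceased (Elif, Declan, and Zainab) are combined into a pool of 7,500,000.
That pool (7,500,000) is divided at the grandchildren's generation into 5 shares of 1,500,000. Osric, Xiulan, Teodor, and Rashid each take 1,500,000. The remaining share for the deceased Efua (1,500,000) is carried to the next generation.
That pool (1,500,000) is divided at the great-grandchildren's generation equally among Hector and Fenna: 750,000 each.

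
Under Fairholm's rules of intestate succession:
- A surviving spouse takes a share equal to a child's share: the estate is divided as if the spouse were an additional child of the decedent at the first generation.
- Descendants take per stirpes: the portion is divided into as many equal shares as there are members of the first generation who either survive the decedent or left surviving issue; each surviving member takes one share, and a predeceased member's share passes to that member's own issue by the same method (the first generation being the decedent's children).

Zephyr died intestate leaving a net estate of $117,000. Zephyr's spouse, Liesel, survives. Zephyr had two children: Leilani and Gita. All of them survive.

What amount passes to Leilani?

Leilani receives $39,000.

The spouse counts as an additional share at the children's level, so there are 3 primary shares of $39,000. Liesel takes one such share ($39,000).
The children's combined portion ($78,000) is divided into 2 shares of $39,000: Leilani and Gita each take $39,000.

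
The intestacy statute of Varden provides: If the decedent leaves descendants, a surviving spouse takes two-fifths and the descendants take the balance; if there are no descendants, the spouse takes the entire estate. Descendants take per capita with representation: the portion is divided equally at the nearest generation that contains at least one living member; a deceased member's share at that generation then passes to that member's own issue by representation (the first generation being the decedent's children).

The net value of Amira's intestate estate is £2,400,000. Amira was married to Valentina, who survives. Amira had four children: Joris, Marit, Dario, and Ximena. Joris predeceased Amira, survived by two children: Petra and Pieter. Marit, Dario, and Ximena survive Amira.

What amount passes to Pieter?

Valentina takes two-fifths of £2,400,000 = £960,000. The remaining £1,440,000 passes to the descendants.
The descendants' portion (£1,440,000) is divided into 4 shares of £360,000: Marit, Dario, and Ximena each take £360,000; Joris's £360,000 share passes to Joris's issue.
Joris's share (£360,000) is divided into 2 shares of £180,000: Petra and Pieter each take £180,000.

Pieter receives £180,000.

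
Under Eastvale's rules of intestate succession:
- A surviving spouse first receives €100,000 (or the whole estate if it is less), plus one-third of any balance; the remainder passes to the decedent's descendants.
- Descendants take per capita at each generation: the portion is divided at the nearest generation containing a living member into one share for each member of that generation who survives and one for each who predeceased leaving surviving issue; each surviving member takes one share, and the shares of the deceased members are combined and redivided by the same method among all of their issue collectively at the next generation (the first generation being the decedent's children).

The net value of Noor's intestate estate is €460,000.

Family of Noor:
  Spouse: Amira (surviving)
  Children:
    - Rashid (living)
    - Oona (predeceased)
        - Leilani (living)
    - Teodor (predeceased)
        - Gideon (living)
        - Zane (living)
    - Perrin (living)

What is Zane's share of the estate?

Zane receives €40,000.

Amira first takes €100,000, leaving a balance of €360,000. Amira then takes one-third of the balance (€120,000), for a total of €220,000. The remaining €240,000 passes to the descendants.
The descendants' portion (€240,000) is divided at the children's generation into 4 shares of €60,000. Rashid and Perrin each take €60,000. The 2 shares of the deceased (Oona and Teodor) are combined into a pool of €120,000.
That pool (€120,000) is divided at the grandchildren's generation equally among Leilani, Gideon, and Zane: €40,000 each.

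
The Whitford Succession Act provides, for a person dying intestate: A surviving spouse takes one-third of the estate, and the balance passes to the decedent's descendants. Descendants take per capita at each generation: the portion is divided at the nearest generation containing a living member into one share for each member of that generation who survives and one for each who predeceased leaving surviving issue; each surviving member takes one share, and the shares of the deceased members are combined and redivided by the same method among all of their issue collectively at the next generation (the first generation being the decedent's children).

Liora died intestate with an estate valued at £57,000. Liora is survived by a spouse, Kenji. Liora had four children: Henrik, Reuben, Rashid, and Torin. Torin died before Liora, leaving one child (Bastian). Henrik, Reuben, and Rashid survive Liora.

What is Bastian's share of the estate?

Bastian receives £9,500.

Kenji takes one-third of £57,000 = £19,000. The remaining £38,000 passes to the descendants.
The descendants' portion (£38,000) is divided at the children's generation into 4 shares of £9,500. Henrik, Reuben, and Rashid each take £9,500. The remaining share for the deceased Torin (£9,500) is carried to the next generation.
That pool (£9,500) passes entirely to Bastian, the sole taker at the grandchildren's generation.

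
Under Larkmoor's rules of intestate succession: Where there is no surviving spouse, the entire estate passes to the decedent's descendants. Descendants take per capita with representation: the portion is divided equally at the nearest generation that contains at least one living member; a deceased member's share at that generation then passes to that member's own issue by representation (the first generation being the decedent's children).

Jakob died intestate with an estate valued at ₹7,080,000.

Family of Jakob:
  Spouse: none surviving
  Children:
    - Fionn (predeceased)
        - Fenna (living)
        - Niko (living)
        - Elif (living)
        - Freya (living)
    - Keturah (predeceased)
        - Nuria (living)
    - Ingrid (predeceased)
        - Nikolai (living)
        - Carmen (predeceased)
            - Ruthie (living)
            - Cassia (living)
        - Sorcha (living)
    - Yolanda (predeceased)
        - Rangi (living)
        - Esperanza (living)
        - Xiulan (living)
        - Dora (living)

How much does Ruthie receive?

The entire ₹7,080,000 passes to the descendants.
No child survives, so the initial division is made at the grandchildren's generation.
That amount (₹7,080,000) is divided into 12 shares of ₹590,000: Fenna, Niko, Elif, Freya, Nuria, Nikolai, Sorcha, Rangi, Esperanza, Xiulan, and Dora each take ₹590,000; Carmen's ₹590,000 share passes to Carmen's issue.
Carmen's share (₹590,000) is divided into 2 shares of ₹295,000: Ruthie and Cassia each take ₹295,000.

Ruthie receives ₹295,000.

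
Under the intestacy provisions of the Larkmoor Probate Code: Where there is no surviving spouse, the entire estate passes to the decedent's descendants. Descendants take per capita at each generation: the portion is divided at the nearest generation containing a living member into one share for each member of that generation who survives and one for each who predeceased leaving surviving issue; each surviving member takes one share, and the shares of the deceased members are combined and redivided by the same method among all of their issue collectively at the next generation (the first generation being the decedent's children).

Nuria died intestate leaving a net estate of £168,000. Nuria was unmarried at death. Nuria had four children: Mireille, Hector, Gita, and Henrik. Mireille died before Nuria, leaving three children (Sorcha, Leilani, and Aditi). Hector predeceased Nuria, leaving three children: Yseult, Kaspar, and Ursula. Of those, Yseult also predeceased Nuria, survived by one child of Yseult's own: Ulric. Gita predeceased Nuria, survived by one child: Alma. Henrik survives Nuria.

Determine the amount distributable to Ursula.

Ursula receives £18,000.

The entire £168,000 passes to the descendants.
That amount (£168,000) is divided at the children's generation into 4 shares of £42,000. Henrik takes £42,000. The 3 shares of the deceased (Mireille, Hector, and Gita) are combined into a pool of £126,000.
That pool (£126,000) is divided at the grandchildren's generation into 7 shares of £18,000. Sorcha, Leilani, Aditi, Kaspar, Ursula, and Alma each take £18,000. The remaining share for the deceased Yseult (£18,000) is carried to the next generation.
That pool (£18,000) passes entirely to Ulric, the sole taker at the great-grandchildren's generation.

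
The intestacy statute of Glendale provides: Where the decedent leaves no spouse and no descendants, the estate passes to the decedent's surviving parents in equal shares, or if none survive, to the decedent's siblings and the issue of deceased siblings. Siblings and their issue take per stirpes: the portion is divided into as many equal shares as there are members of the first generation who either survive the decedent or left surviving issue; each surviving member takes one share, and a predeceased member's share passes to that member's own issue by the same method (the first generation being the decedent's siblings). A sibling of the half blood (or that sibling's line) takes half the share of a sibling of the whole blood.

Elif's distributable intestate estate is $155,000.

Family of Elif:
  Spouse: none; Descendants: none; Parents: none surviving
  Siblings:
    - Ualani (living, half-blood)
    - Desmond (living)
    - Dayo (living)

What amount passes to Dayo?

Dayo receives $62,000.

The entire $155,000 passes to the siblings and their issue.
Counting each half-blood sibling's line as half a unit, there are 5/2 units in $155,000, so one unit is $62,000. Whole-blood lines (Desmond and Dayo) take $62,000 each; half-blood lines (Ualani) take $31,000 each.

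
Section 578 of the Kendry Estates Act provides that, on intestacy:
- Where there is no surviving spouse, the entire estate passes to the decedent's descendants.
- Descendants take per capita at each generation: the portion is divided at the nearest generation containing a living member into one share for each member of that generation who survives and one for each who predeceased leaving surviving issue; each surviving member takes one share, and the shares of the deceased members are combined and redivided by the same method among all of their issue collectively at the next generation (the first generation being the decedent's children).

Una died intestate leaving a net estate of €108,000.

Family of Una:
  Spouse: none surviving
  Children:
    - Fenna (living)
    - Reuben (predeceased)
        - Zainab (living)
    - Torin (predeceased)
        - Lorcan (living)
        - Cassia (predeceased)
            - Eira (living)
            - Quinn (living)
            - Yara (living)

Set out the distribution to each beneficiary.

Fenna: €36,000; Zainab: €24,000; Lorcan: €24,000; Eira: €8,000; Quinn: €8,000; Yara: €8,000

The entire €108,000 passes to the descendants.
That amount (€108,000) is divided at the children's generation into 3 shares of €36,000. Fenna takes €36,000. The 2 shares of the deceased (Reuben and Torin) are combined into a pool of €72,000.
That pool (€72,000) is divided at the grandchildren's generation into 3 shares of €24,000. Zainab and Lorcan each take €24,000. The remaining share for the deceased Cassia (€24,000) is carried to the next generation.
That pool (€24,000) is divided at the great-grandchildren's generation equally among Eira, Quinn, and Yara: €8,000 each.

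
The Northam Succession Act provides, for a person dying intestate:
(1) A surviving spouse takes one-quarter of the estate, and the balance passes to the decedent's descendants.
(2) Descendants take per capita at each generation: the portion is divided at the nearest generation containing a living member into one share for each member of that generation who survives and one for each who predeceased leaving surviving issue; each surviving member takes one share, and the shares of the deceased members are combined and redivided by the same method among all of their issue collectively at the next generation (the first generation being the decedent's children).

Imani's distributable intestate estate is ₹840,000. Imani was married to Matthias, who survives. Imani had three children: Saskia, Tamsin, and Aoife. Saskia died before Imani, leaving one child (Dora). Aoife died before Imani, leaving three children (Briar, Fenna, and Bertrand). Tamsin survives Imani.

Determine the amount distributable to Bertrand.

Matthias takes one-quarter of ₹840,000 = ₹210,000. The remaining ₹630,000 passes to the descendants.
The descendants' portion (₹630,000) is divided at the children's generation into 3 shares of ₹210,000. Tamsin takes ₹210,000. The 2 shares of the deceased (Saskia and Aoife) are combined into a pool of ₹420,000.
That pool (₹420,000) is divided at the grandchildren's generation equally among Dora, Briar, Fenna, and Bertrand: ₹105,000 each.

Bertrand receives ₹105,000.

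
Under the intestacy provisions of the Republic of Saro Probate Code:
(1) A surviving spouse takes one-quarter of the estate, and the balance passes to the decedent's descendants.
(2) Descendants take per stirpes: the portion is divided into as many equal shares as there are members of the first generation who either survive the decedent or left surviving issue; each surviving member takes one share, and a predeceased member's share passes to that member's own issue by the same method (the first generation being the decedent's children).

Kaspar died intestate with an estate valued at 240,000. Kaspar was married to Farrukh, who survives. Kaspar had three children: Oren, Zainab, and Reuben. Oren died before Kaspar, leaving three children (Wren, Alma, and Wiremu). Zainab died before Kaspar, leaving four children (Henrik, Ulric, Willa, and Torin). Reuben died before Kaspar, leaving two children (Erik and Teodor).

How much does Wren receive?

Wren receives 20,000.

Farrukh takes one-quarter of 240,000 = 60,000. The remaining 180,000 passes to the descendants.
The descendants' portion (180,000) is divided into 3 shares of 60,000: Oren's 60,000 share passes to Oren's issue; Zainab's 60,000 share passes to Zainab's issue; Reuben's 60,000 share passes to Reuben's issue.
Oren's share (60,000) is divided into 3 shares of 20,000: Wren, Alma, and Wiremu each take 20,000.
Zainab's share (60,000) is divided into 4 shares of 15,000: Henrik, Ulric, Willa, and Torin each take 15,000.
Reuben's share (60,000) is divided into 2 shares of 30,000: Erik and Teodor each take 30,000.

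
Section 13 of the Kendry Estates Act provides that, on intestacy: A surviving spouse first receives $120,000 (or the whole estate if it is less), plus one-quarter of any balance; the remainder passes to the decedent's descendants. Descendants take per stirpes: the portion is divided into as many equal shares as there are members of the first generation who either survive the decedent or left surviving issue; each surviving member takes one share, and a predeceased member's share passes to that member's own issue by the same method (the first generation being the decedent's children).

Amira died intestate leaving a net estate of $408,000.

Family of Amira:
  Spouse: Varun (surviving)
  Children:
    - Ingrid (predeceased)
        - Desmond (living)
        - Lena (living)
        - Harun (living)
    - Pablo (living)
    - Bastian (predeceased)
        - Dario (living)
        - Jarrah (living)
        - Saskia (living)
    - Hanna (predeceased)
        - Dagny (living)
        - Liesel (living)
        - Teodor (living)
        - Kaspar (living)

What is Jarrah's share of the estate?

Jarrah receives $18,000.

Varun first takes $120,000, leaving a balance of $288,000. Varun then takes one-quarter of the balance ($72,000), for a total of $192,000. The remaining $216,000 passes to the descendants.
The descendants' portion ($216,000) is divided into 4 shares of $54,000: Pablo takes $54,000; Ingrid's $54,000 share passes to Ingrid's issue; Bastian's $54,000 share passes to Bastian's issue; Hanna's $54,000 share passes to Hanna's issue.
Ingrid's share ($54,000) is divided into 3 shares of $18,000: Desmond, Lena, and Harun each take $18,000.
Bastian's share ($54,000) is divided into 3 shares of $18,000: Dario, Jarrah, and Saskia each take $18,000.
Hanna's share ($54,000) is divided into 4 shares of $13,500: Dagny, Liesel, Teodor, and Kaspar each take $13,500.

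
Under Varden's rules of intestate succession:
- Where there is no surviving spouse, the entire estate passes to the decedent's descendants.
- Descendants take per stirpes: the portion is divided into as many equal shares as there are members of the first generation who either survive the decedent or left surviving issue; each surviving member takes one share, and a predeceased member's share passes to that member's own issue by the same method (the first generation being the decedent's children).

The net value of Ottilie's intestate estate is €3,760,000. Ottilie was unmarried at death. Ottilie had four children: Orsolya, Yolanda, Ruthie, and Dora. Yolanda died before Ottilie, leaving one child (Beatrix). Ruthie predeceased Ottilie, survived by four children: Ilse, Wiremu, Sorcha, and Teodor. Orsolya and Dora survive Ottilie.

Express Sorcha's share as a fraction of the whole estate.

The entire €3,760,000 passes to the descendants.
That amount (€3,760,000) is divided into 4 shares of €940,000: Orsolya and Dora each take €940,000; Yolanda's €940,000 share passes to Yolanda's issue; Ruthie's €940,000 share passes to Ruthie's issue.
Yolanda's share (€940,000) passes entirely to Beatrix.
Ruthie's share (€940,000) is divided into 4 shares of €235,000: Ilse, Wiremu, Sorcha, and Teodor each take €235,000.

Sorcha receives 1/16 of the estate.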